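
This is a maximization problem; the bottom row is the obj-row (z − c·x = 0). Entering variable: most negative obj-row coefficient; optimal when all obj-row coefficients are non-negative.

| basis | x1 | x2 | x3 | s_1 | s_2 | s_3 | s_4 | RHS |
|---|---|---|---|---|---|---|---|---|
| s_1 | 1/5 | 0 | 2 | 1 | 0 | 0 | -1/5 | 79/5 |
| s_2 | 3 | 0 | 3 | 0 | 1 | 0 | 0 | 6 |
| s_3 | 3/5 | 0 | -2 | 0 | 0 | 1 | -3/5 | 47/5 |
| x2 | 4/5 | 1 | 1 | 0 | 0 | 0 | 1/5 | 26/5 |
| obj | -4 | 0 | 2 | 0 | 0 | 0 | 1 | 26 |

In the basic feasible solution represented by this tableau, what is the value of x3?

x3 is not in the basis, so in the current basic feasible solution x3 = 0.

0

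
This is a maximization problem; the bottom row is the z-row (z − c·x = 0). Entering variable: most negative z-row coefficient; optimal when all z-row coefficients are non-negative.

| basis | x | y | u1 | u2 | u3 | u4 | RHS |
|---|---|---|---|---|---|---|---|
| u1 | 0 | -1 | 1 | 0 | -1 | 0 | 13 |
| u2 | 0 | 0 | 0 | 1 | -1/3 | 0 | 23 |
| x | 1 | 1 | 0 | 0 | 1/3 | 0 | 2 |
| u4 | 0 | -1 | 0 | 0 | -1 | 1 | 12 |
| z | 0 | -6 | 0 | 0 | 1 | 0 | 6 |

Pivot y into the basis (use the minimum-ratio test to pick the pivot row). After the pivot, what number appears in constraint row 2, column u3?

-1/3

Ratio test on column y — row 1: entry -1 ≤ 0; row 2: entry 0 ≤ 0; row 3: 2/1 = 2; row 4: entry -1 ≤ 0. Minimum is 2 at row 3 (x leaves); pivot element 1.
Divide row 3 by 1; eliminate column y from the other rows.
Row 2 update in column u3: -1/3 − 0·(1/3) = -1/3.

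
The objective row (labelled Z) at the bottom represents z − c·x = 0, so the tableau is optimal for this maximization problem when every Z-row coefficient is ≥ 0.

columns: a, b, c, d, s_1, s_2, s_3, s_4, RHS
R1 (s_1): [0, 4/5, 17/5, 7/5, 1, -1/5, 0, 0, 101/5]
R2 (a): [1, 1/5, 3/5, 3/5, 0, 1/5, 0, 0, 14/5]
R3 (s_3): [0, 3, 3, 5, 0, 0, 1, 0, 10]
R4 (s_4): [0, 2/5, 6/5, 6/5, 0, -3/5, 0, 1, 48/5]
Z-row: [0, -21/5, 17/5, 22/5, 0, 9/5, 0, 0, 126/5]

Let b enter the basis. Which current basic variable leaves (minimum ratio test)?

Column b entries and ratios — s_1: (101/5)/(4/5) = 101/4; a: (14/5)/(1/5) = 14; s_3: 10/3 = 10/3; s_4: (48/5)/(2/5) = 24.
Smallest ratio is 10/3 in the row of s_3, so s_3 leaves.

s_3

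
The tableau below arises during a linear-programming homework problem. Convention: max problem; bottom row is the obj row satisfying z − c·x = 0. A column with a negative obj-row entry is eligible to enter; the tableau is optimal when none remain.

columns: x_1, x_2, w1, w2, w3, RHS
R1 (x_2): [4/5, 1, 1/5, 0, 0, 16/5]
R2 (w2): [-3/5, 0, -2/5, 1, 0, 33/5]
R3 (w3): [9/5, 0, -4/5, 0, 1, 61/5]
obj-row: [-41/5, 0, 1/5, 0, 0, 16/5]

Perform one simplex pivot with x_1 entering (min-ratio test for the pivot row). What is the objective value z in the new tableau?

36

Ratio test on column x_1 — row 1: (16/5)/(4/5) = 4; row 2: entry -3/5 ≤ 0; row 3: (61/5)/(9/5) = 61/9. Minimum is 4 at row 1 (x_2 leaves); pivot element 4/5.
Pivot on row 1; the obj-row RHS becomes 16/5 − (-41/5)·4 = 36.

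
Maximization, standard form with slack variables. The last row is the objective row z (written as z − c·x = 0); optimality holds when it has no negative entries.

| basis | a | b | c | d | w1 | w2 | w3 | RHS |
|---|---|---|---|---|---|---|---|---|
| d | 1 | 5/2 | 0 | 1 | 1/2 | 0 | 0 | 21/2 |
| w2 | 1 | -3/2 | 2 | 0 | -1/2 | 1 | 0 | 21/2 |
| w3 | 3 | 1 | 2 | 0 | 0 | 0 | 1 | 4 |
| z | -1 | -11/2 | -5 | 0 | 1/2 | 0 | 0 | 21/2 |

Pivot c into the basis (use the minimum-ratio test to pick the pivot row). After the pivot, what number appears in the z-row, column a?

13/2

Ratio test on column c — row 1: entry 0 ≤ 0; row 2: (21/2)/2 = 21/4; row 3: 4/2 = 2. Minimum is 2 at row 3 (w3 leaves); pivot element 2.
Divide row 3 by 2; eliminate column c from the other rows.
z-row update in column a: -1 − (-5)·(3/2) = 13/2.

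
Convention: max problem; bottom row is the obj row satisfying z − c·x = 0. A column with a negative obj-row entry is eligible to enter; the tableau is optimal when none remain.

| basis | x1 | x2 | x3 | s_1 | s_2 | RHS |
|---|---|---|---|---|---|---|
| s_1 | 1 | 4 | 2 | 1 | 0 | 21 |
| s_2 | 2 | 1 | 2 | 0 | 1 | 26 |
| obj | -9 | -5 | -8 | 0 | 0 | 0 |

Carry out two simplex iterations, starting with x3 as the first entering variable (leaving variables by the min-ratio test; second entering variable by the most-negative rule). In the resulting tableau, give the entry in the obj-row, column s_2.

5

Ratio test on column x3 — row 1: 21/2 = 21/2; row 2: 26/2 = 13. Minimum is 21/2 at row 1 (s_1 leaves); pivot element 2.
Divide row 1 by 2; eliminate column x3 from the other rows.
Second iteration: most negative obj-row entry is -5 in column x1, so x1 enters.
Ratio test on column x1 — row 1: (21/2)/(1/2) = 21; row 2: 5/1 = 5. Minimum is 5 at row 2 (s_2 leaves); pivot element 1.
Divide row 2 by 1; eliminate column x1 from the other rows.
After both pivots, the entry at the obj-row, column s_2 is 5.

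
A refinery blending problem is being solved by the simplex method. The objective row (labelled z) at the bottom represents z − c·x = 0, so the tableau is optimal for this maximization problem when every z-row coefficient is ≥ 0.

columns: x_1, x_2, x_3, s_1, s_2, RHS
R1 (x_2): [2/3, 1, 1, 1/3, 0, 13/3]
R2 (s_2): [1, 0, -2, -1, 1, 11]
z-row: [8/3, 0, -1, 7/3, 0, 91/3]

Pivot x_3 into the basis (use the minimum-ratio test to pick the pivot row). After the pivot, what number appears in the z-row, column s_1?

8/3

Ratio test on column x_3 — row 1: (13/3)/1 = 13/3; row 2: entry -2 ≤ 0. Minimum is 13/3 at row 1 (x_2 leaves); pivot element 1.
Divide row 1 by 1; eliminate column x_3 from the other rows.
z-row update in column s_1: 7/3 − (-1)·(1/3) = 8/3.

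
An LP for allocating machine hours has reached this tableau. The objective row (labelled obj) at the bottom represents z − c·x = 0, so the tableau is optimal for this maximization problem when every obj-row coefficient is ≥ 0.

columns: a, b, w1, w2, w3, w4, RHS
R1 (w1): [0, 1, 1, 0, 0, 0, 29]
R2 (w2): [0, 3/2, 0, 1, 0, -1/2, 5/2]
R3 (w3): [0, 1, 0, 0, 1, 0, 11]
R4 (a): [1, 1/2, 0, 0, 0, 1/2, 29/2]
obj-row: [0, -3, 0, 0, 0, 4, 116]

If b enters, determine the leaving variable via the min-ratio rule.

w2

Column b entries and ratios — w1: 29/1 = 29; w2: (5/2)/(3/2) = 5/3; w3: 11/1 = 11; a: (29/2)/(1/2) = 29.
Smallest ratio is 5/3 in the row of w2, so w2 leaves.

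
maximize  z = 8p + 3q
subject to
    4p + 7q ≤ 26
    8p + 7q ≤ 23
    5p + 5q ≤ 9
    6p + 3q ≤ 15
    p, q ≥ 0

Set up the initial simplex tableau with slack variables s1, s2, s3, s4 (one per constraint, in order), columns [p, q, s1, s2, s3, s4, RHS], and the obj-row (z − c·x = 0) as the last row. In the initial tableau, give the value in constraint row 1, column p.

Constraint 1 has coefficient 4 on p.

4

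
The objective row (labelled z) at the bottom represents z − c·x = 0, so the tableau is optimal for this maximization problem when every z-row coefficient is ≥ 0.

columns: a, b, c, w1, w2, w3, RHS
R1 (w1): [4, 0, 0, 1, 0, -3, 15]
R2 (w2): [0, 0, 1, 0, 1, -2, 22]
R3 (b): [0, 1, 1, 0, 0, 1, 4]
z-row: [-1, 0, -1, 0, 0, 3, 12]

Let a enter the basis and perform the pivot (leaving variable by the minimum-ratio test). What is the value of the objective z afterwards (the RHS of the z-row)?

63/4

Ratio test on column a — row 1: 15/4 = 15/4; row 2: entry 0 ≤ 0; row 3: entry 0 ≤ 0. Minimum is 15/4 at row 1 (w1 leaves); pivot element 4.
Pivot on row 1; the z-row RHS becomes 12 − (-1)·(15/4) = 63/4.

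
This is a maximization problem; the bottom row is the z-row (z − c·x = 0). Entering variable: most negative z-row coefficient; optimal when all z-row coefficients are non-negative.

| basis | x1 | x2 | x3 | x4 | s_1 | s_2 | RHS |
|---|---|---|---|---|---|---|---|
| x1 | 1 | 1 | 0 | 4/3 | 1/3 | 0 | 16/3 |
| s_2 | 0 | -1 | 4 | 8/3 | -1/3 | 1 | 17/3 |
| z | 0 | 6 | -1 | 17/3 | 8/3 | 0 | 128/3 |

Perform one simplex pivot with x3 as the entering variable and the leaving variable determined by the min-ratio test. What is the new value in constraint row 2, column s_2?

Ratio test on column x3 — row 1: entry 0 ≤ 0; row 2: (17/3)/4 = 17/12. Minimum is 17/12 at row 2 (s_2 leaves); pivot element 4.
Divide row 2 by 4; eliminate column x3 from the other rows.
In the new row 2, the s_2 entry is the old entry divided by the pivot: 1/4 = 1/4.

1/4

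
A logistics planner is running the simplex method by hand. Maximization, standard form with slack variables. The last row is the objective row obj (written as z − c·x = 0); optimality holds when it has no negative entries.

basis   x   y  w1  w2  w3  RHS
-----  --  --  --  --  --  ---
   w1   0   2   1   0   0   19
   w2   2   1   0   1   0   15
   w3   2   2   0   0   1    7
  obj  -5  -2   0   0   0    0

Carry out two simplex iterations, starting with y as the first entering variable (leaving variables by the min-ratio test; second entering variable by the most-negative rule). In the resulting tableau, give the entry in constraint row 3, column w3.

1/2

Ratio test on column y — row 1: 19/2 = 19/2; row 2: 15/1 = 15; row 3: 7/2 = 7/2. Minimum is 7/2 at row 3 (w3 leaves); pivot element 2.
Divide row 3 by 2; eliminate column y from the other rows.
Second iteration: most negative obj-row entry is -3 in column x, so x enters.
Ratio test on column x — row 1: entry -2 ≤ 0; row 2: (23/2)/1 = 23/2; row 3: (7/2)/1 = 7/2. Minimum is 7/2 at row 3 (y leaves); pivot element 1.
Divide row 3 by 1; eliminate column x from the other rows.
After both pivots, the entry at constraint row 3, column w3 is 1/2.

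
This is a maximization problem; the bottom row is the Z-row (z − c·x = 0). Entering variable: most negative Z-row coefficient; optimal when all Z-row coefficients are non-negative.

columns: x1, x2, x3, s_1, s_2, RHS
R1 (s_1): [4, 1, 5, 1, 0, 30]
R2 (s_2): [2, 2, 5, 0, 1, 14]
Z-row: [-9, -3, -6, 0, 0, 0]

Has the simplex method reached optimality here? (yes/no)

The Z-row has a negative entry -9 in column x1, so it is not optimal.

no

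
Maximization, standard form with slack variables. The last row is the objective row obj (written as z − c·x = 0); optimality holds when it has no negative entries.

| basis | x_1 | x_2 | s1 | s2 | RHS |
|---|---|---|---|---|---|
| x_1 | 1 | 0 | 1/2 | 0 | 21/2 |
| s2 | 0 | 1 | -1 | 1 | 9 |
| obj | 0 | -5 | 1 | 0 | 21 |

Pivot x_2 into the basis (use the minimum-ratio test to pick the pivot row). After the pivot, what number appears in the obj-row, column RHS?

Ratio test on column x_2 — row 1: entry 0 ≤ 0; row 2: 9/1 = 9. Minimum is 9 at row 2 (s2 leaves); pivot element 1.
Divide row 2 by 1; eliminate column x_2 from the other rows.
obj-row update in column RHS: 21 − (-5)·9 = 66.

66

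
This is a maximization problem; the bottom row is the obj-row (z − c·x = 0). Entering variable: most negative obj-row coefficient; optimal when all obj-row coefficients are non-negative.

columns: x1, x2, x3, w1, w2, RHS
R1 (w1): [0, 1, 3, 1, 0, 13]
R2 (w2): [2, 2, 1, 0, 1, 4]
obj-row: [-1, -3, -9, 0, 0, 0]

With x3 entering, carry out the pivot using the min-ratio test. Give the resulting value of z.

Ratio test on column x3 — row 1: 13/3 = 13/3; row 2: 4/1 = 4. Minimum is 4 at row 2 (w2 leaves); pivot element 1.
Pivot on row 2; the obj-row RHS becomes 0 − (-9)·4 = 36.

36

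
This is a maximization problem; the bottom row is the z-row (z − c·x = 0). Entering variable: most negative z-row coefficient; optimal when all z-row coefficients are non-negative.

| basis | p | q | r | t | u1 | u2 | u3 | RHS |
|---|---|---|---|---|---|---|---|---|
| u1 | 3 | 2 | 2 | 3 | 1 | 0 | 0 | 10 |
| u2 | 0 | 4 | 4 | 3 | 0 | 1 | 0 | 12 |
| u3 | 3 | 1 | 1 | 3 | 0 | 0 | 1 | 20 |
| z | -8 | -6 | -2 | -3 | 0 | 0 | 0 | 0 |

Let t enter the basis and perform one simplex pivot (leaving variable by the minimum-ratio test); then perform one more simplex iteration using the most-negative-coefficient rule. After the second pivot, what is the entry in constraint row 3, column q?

Ratio test on column t — row 1: 10/3 = 10/3; row 2: 12/3 = 4; row 3: 20/3 = 20/3. Minimum is 10/3 at row 1 (u1 leaves); pivot element 3.
Divide row 1 by 3; eliminate column t from the other rows.
Second iteration: most negative z-row entry is -5 in column p, so p enters.
Ratio test on column p — row 1: (10/3)/1 = 10/3; row 2: entry -3 ≤ 0; row 3: entry 0 ≤ 0. Minimum is 10/3 at row 1 (t leaves); pivot element 1.
Divide row 1 by 1; eliminate column p from the other rows.
After both pivots, the entry at constraint row 3, column q is -1.

-1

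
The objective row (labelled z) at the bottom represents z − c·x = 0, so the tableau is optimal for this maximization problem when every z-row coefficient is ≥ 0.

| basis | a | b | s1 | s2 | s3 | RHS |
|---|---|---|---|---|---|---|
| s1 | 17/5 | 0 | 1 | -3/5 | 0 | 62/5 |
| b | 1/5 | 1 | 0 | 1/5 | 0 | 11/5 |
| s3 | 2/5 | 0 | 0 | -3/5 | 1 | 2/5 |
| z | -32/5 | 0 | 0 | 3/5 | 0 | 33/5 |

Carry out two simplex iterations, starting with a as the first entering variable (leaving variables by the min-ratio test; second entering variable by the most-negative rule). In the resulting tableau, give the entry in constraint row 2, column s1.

-1/9

Ratio test on column a — row 1: (62/5)/(17/5) = 62/17; row 2: (11/5)/(1/5) = 11; row 3: (2/5)/(2/5) = 1. Minimum is 1 at row 3 (s3 leaves); pivot element 2/5.
Divide row 3 by 2/5; eliminate column a from the other rows.
Second iteration: most negative z-row entry is -9 in column s2, so s2 enters.
Ratio test on column s2 — row 1: 9/(9/2) = 2; row 2: 2/(1/2) = 4; row 3: entry -3/2 ≤ 0. Minimum is 2 at row 1 (s1 leaves); pivot element 9/2.
Divide row 1 by 9/2; eliminate column s2 from the other rows.
After both pivots, the entry at constraint row 2, column s1 is -1/9.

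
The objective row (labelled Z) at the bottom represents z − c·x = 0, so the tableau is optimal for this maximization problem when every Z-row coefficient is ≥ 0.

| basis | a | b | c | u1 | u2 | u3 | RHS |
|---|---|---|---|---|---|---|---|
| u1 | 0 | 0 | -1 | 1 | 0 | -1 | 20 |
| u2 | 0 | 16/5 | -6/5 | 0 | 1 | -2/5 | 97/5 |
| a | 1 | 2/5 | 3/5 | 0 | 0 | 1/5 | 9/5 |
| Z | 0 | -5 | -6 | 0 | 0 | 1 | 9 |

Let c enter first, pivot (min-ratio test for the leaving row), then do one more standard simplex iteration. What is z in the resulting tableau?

63/2

Ratio test on column c — row 1: entry -1 ≤ 0; row 2: entry -6/5 ≤ 0; row 3: (9/5)/(3/5) = 3. Minimum is 3 at row 3 (a leaves); pivot element 3/5.
Pivot on row 3; the Z-row RHS becomes 9 − (-6)·3 = 27.
Next entering variable (most negative Z-row entry -1): b.
Ratio test on column b — row 1: 23/(2/3) = 69/2; row 2: 23/4 = 23/4; row 3: 3/(2/3) = 9/2. Minimum is 9/2 at row 3 (c leaves); pivot element 2/3.
After the second pivot the Z-row RHS is 27 − (-1)·(9/2) = 63/2.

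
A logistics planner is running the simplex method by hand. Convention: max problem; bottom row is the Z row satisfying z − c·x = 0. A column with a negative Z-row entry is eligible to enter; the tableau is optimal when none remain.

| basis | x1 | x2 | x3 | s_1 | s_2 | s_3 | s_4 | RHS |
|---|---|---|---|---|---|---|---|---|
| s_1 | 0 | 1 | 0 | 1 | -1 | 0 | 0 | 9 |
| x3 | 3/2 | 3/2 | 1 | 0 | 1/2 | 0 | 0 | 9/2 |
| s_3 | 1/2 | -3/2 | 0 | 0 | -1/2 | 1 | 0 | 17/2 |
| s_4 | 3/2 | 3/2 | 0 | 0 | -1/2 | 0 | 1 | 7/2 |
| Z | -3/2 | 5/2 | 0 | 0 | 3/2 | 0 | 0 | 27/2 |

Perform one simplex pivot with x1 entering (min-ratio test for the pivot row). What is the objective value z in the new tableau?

Ratio test on column x1 — row 1: entry 0 ≤ 0; row 2: (9/2)/(3/2) = 3; row 3: (17/2)/(1/2) = 17; row 4: (7/2)/(3/2) = 7/3. Minimum is 7/3 at row 4 (s_4 leaves); pivot element 3/2.
Pivot on row 4; the Z-row RHS becomes 27/2 − (-3/2)·(7/3) = 17.

17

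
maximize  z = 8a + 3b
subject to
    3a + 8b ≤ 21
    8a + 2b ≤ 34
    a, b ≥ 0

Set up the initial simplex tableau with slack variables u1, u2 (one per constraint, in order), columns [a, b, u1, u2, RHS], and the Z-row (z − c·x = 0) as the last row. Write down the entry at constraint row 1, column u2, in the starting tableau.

0

Slack u2 belongs to constraint 2; its column is the unit vector e_2, so the entry in row 1 is 0.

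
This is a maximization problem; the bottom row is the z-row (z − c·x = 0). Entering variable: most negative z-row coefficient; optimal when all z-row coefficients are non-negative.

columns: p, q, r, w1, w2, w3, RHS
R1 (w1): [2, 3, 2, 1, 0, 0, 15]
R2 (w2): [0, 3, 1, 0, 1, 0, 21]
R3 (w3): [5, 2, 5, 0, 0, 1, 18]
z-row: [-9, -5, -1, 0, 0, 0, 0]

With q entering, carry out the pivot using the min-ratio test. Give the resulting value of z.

25

Ratio test on column q — row 1: 15/3 = 5; row 2: 21/3 = 7; row 3: 18/2 = 9. Minimum is 5 at row 1 (w1 leaves); pivot element 3.
Pivot on row 1; the z-row RHS becomes 0 − (-5)·5 = 25.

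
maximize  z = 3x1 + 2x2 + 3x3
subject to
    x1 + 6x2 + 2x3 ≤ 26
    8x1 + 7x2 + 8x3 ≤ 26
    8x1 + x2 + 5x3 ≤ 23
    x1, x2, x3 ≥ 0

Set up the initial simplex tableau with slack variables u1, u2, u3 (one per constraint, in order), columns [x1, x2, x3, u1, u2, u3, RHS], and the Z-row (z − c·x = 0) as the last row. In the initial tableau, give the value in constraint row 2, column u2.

Slack u2 belongs to constraint 2; its column is the unit vector e_2, so the entry in row 2 is 1.

1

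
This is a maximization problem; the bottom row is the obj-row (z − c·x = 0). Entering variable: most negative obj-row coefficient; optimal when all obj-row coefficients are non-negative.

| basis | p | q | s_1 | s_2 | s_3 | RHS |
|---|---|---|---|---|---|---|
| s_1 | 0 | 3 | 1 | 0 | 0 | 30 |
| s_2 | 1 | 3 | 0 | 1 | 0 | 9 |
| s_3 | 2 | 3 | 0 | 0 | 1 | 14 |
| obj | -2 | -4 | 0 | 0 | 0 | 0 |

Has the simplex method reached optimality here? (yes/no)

no

The obj-row has a negative entry -4 in column q, so it is not optimal.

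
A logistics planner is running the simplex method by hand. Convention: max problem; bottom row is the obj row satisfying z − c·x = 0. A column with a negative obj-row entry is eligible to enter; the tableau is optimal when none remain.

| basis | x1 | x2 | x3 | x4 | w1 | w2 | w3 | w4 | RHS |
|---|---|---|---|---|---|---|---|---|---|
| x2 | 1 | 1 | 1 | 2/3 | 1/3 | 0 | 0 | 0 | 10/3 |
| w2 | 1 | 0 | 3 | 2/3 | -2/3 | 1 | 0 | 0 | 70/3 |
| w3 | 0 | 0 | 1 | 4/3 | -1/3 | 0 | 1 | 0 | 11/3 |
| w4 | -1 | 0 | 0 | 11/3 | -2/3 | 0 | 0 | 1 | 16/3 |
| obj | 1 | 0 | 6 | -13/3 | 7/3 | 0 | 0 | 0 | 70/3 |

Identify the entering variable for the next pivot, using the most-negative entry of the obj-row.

x4

Negative obj-row entries: x4: -13/3.
The most negative is -13/3 in column x4, so x4 enters.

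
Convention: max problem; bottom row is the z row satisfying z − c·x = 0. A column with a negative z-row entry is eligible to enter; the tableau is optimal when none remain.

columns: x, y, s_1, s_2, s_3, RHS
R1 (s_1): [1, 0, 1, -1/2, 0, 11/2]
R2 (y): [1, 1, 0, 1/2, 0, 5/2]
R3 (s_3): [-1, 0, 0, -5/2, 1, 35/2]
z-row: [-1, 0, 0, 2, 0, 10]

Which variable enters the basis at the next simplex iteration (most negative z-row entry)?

Negative z-row entries: x: -1.
The most negative is -1 in column x, so x enters.

x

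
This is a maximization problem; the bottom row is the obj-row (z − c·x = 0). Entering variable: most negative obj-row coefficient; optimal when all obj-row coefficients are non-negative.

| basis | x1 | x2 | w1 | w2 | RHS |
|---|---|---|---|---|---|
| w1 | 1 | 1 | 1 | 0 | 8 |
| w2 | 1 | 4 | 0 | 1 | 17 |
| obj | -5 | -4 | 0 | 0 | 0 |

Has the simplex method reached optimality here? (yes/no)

The obj-row has a negative entry -5 in column x1, so it is not optimal.

no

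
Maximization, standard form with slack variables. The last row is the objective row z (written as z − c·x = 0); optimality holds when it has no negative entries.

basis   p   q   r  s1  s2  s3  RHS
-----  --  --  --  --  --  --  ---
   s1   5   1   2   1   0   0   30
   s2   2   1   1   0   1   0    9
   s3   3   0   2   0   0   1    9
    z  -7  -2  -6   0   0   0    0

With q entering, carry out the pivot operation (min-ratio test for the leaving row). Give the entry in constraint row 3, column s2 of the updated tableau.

Ratio test on column q — row 1: 30/1 = 30; row 2: 9/1 = 9; row 3: entry 0 ≤ 0. Minimum is 9 at row 2 (s2 leaves); pivot element 1.
Divide row 2 by 1; eliminate column q from the other rows.
Row 3 update in column s2: 0 − 0·1 = 0.

0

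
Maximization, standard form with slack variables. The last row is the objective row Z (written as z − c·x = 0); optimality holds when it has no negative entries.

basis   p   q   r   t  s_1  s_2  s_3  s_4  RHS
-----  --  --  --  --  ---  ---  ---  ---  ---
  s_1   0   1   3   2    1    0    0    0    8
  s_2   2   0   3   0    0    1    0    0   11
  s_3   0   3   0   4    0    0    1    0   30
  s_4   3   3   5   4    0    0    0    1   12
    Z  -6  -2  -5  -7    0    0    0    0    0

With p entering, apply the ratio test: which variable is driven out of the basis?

Column p entries and ratios — s_1: 0 ≤ 0, skip; s_2: 11/2 = 11/2; s_3: 0 ≤ 0, skip; s_4: 12/3 = 4.
Smallest ratio is 4 in the row of s_4, so s_4 leaves.

s_4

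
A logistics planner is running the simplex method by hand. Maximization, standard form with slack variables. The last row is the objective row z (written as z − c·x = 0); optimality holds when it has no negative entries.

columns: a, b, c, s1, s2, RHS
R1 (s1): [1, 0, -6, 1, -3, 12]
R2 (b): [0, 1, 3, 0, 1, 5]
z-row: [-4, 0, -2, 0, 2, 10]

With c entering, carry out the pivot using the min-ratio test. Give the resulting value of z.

Ratio test on column c — row 1: entry -6 ≤ 0; row 2: 5/3 = 5/3. Minimum is 5/3 at row 2 (b leaves); pivot element 3.
Pivot on row 2; the z-row RHS becomes 10 − (-2)·(5/3) = 40/3.

40/3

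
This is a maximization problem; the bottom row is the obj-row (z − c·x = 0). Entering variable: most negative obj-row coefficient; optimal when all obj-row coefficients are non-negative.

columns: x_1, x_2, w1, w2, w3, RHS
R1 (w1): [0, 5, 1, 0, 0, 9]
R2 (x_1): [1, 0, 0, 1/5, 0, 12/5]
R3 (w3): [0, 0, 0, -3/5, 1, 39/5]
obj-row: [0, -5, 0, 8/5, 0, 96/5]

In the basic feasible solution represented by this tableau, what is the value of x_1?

x_1 is basic (row 2); its value is the RHS of that row, 12/5.

12/5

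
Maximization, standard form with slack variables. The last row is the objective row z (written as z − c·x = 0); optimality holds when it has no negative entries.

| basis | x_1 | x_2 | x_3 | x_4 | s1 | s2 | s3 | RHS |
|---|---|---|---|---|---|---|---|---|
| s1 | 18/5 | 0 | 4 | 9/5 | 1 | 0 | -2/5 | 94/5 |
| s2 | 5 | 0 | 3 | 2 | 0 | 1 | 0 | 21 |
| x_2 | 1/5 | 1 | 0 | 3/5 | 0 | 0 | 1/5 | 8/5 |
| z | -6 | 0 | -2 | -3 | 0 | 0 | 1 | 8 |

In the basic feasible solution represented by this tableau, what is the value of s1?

94/5

s1 is basic (row 1); its value is the RHS of that row, 94/5.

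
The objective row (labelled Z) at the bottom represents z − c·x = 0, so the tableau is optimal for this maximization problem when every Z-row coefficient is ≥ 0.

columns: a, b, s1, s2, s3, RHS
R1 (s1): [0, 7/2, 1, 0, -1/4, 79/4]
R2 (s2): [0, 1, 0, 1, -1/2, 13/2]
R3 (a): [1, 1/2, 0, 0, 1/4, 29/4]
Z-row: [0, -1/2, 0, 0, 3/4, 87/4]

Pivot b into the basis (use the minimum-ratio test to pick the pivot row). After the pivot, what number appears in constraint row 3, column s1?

Ratio test on column b — row 1: (79/4)/(7/2) = 79/14; row 2: (13/2)/1 = 13/2; row 3: (29/4)/(1/2) = 29/2. Minimum is 79/14 at row 1 (s1 leaves); pivot element 7/2.
Divide row 1 by 7/2; eliminate column b from the other rows.
Row 3 update in column s1: 0 − (1/2)·(2/7) = -1/7.

-1/7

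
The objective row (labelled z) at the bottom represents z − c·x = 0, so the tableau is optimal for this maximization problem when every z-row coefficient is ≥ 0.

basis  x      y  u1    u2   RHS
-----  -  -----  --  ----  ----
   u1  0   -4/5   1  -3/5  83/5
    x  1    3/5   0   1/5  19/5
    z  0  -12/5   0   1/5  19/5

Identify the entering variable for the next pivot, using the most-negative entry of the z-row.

y

Negative z-row entries: y: -12/5.
The most negative is -12/5 in column y, so y enters.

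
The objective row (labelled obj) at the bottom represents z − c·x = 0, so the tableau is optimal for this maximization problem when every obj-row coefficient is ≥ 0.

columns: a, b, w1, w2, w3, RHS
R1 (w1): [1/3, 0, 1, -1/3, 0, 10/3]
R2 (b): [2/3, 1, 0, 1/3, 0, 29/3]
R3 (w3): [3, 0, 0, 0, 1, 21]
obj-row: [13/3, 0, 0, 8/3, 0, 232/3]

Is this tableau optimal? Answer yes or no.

yes

Every obj-row coefficient is ≥ 0, so the tableau is optimal.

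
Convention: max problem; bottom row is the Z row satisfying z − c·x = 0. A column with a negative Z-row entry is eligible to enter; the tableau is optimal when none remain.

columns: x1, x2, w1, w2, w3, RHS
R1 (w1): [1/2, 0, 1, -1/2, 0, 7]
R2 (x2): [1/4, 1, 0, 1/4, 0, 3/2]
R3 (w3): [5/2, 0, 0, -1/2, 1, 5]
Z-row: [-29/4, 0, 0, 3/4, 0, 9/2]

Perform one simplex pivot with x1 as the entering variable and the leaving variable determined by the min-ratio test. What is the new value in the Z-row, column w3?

29/10

Ratio test on column x1 — row 1: 7/(1/2) = 14; row 2: (3/2)/(1/4) = 6; row 3: 5/(5/2) = 2. Minimum is 2 at row 3 (w3 leaves); pivot element 5/2.
Divide row 3 by 5/2; eliminate column x1 from the other rows.
Z-row update in column w3: 0 − (-29/4)·(2/5) = 29/10.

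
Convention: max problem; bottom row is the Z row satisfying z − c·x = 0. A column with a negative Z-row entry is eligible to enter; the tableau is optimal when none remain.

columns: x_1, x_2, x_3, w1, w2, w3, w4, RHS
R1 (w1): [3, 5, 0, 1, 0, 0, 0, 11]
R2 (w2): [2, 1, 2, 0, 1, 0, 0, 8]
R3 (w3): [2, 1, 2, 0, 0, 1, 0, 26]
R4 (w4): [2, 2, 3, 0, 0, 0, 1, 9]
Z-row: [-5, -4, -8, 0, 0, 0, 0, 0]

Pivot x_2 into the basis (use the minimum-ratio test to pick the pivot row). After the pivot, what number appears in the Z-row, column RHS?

Ratio test on column x_2 — row 1: 11/5 = 11/5; row 2: 8/1 = 8; row 3: 26/1 = 26; row 4: 9/2 = 9/2. Minimum is 11/5 at row 1 (w1 leaves); pivot element 5.
Divide row 1 by 5; eliminate column x_2 from the other rows.
Z-row update in column RHS: 0 − (-4)·(11/5) = 44/5.

44/5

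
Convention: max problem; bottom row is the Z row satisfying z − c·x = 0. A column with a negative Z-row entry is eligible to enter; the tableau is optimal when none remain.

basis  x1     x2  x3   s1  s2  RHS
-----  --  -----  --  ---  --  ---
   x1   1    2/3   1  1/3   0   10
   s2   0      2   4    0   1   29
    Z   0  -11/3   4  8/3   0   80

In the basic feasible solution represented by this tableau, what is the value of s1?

0

s1 is not in the basis, so in the current basic feasible solution s1 = 0.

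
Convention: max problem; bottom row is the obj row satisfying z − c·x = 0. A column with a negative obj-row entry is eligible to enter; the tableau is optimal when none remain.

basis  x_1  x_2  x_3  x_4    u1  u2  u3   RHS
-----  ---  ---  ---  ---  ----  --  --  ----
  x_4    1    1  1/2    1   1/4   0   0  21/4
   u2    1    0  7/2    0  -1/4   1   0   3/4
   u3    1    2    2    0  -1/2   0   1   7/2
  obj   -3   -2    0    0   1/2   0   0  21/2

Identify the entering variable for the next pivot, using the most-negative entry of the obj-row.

Negative obj-row entries: x_1: -3, x_2: -2.
The most negative is -3 in column x_1, so x_1 enters.

x_1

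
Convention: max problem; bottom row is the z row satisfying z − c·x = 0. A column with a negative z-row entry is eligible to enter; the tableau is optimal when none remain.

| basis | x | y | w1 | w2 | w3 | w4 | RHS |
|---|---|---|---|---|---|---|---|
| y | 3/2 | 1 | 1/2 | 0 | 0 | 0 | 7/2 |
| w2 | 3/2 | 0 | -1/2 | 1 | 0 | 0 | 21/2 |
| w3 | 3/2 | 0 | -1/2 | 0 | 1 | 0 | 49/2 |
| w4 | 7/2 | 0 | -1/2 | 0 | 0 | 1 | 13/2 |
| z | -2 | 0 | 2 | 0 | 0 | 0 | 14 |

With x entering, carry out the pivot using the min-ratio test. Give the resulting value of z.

Ratio test on column x — row 1: (7/2)/(3/2) = 7/3; row 2: (21/2)/(3/2) = 7; row 3: (49/2)/(3/2) = 49/3; row 4: (13/2)/(7/2) = 13/7. Minimum is 13/7 at row 4 (w4 leaves); pivot element 7/2.
Pivot on row 4; the z-row RHS becomes 14 − (-2)·(13/7) = 124/7.

124/7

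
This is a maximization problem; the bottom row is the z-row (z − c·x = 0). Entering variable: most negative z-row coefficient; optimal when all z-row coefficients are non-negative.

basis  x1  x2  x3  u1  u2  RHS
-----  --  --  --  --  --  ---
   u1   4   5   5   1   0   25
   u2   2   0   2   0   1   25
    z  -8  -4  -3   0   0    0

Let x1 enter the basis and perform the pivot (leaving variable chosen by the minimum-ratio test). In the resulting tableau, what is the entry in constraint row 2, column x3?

-1/2

Ratio test on column x1 — row 1: 25/4 = 25/4; row 2: 25/2 = 25/2. Minimum is 25/4 at row 1 (u1 leaves); pivot element 4.
Divide row 1 by 4; eliminate column x1 from the other rows.
Row 2 update in column x3: 2 − 2·(5/4) = -1/2.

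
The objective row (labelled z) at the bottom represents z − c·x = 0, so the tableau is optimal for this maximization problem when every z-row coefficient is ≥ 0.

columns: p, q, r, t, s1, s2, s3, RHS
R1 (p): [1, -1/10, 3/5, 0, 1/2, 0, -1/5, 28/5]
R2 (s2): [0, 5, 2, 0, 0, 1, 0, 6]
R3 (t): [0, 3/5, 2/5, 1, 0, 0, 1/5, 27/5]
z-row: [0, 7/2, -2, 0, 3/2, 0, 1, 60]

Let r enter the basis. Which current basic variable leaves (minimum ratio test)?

Column r entries and ratios — p: (28/5)/(3/5) = 28/3; s2: 6/2 = 3; t: (27/5)/(2/5) = 27/2.
Smallest ratio is 3 in the row of s2, so s2 leaves.

s2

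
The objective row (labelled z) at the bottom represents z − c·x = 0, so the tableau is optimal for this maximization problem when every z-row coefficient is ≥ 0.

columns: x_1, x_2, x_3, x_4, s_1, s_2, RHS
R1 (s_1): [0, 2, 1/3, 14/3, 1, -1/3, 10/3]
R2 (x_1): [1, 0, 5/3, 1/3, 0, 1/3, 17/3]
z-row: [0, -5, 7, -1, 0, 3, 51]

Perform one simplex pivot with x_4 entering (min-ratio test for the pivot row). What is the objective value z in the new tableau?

Ratio test on column x_4 — row 1: (10/3)/(14/3) = 5/7; row 2: (17/3)/(1/3) = 17. Minimum is 5/7 at row 1 (s_1 leaves); pivot element 14/3.
Pivot on row 1; the z-row RHS becomes 51 − (-1)·(5/7) = 362/7.

362/7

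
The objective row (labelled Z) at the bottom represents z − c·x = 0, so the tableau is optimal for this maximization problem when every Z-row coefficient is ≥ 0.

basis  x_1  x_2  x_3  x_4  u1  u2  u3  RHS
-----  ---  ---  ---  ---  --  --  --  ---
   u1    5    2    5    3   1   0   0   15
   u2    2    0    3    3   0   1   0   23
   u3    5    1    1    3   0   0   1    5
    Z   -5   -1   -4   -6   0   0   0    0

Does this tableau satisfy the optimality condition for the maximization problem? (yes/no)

The Z-row has a negative entry -6 in column x_4, so it is not optimal.

no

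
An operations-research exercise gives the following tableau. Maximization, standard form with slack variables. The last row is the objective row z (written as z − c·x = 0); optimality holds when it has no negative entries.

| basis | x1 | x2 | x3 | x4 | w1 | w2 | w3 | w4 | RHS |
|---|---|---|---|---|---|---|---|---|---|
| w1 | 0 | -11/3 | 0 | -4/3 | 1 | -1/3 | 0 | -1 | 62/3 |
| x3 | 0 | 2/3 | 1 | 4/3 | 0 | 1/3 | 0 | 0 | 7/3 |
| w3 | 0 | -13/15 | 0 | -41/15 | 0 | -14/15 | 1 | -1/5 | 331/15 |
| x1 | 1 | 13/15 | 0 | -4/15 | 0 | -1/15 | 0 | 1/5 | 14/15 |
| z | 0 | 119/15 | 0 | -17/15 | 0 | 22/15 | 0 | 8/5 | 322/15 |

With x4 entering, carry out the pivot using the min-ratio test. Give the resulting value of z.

Ratio test on column x4 — row 1: entry -4/3 ≤ 0; row 2: (7/3)/(4/3) = 7/4; row 3: entry -41/15 ≤ 0; row 4: entry -4/15 ≤ 0. Minimum is 7/4 at row 2 (x3 leaves); pivot element 4/3.
Pivot on row 2; the z-row RHS becomes 322/15 − (-17/15)·(7/4) = 469/20.

469/20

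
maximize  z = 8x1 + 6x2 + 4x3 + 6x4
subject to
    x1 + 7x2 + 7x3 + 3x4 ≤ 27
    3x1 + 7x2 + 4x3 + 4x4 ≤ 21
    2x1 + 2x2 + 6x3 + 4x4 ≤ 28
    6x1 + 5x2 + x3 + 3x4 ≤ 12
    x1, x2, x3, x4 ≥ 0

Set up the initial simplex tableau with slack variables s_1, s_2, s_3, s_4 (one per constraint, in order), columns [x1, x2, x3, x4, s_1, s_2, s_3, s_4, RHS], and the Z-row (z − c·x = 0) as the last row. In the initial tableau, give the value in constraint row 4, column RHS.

12

The RHS of constraint 4 is b_4 = 12.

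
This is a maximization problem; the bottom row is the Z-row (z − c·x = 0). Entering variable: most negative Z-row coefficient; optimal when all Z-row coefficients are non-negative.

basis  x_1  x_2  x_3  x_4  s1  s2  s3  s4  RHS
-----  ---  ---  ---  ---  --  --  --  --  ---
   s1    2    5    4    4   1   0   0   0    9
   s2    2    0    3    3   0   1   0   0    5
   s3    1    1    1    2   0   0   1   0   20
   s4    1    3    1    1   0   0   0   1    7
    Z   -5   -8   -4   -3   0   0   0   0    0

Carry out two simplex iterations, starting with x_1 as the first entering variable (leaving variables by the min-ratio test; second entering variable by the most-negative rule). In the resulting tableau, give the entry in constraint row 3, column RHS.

Ratio test on column x_1 — row 1: 9/2 = 9/2; row 2: 5/2 = 5/2; row 3: 20/1 = 20; row 4: 7/1 = 7. Minimum is 5/2 at row 2 (s2 leaves); pivot element 2.
Divide row 2 by 2; eliminate column x_1 from the other rows.
Second iteration: most negative Z-row entry is -8 in column x_2, so x_2 enters.
Ratio test on column x_2 — row 1: 4/5 = 4/5; row 2: entry 0 ≤ 0; row 3: (35/2)/1 = 35/2; row 4: (9/2)/3 = 3/2. Minimum is 4/5 at row 1 (s1 leaves); pivot element 5.
Divide row 1 by 5; eliminate column x_2 from the other rows.
After both pivots, the entry at constraint row 3, column RHS is 167/10.

167/10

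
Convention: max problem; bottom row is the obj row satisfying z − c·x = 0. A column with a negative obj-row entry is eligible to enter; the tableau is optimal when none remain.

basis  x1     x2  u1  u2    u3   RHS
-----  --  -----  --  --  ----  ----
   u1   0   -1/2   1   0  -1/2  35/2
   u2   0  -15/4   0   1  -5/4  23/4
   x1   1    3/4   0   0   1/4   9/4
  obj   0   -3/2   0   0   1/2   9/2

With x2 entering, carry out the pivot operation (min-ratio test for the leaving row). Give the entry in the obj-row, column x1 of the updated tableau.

Ratio test on column x2 — row 1: entry -1/2 ≤ 0; row 2: entry -15/4 ≤ 0; row 3: (9/4)/(3/4) = 3. Minimum is 3 at row 3 (x1 leaves); pivot element 3/4.
Divide row 3 by 3/4; eliminate column x2 from the other rows.
obj-row update in column x1: 0 − (-3/2)·(4/3) = 2.

2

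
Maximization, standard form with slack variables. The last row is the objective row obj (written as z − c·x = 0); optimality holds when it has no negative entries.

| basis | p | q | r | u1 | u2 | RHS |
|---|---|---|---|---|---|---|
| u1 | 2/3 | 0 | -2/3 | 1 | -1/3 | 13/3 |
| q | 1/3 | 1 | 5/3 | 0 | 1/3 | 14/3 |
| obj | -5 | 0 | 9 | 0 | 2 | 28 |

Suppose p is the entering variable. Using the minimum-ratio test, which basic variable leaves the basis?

u1

Column p entries and ratios — u1: (13/3)/(2/3) = 13/2; q: (14/3)/(1/3) = 14.
Smallest ratio is 13/2 in the row of u1, so u1 leaves.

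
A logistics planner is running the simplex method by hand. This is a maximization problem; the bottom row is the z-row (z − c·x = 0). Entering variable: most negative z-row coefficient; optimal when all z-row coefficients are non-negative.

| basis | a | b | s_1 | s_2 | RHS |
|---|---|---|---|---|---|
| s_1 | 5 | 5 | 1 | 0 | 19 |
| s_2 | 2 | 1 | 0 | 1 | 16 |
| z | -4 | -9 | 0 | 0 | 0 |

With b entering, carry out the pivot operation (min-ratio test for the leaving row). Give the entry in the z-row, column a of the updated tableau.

5

Ratio test on column b — row 1: 19/5 = 19/5; row 2: 16/1 = 16. Minimum is 19/5 at row 1 (s_1 leaves); pivot element 5.
Divide row 1 by 5; eliminate column b from the other rows.
z-row update in column a: -4 − (-9)·1 = 5.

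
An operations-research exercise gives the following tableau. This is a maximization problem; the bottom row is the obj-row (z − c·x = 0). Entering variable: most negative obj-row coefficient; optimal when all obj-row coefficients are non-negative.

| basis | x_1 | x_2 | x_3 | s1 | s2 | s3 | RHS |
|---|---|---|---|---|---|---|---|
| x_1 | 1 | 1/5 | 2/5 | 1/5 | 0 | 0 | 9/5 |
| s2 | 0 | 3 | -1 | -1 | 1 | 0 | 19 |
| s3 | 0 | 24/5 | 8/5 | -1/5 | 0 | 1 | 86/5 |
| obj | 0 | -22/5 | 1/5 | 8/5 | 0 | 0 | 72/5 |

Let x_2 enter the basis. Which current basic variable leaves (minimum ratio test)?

Column x_2 entries and ratios — x_1: (9/5)/(1/5) = 9; s2: 19/3 = 19/3; s3: (86/5)/(24/5) = 43/12.
Smallest ratio is 43/12 in the row of s3, so s3 leaves.

s3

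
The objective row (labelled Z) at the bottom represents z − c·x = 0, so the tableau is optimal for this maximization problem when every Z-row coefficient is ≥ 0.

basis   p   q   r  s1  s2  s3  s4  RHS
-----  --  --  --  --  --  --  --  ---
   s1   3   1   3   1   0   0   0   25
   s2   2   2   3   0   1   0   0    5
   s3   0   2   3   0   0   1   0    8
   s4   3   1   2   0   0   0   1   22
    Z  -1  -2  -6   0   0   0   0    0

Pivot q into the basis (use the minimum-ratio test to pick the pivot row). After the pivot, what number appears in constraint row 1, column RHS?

45/2

Ratio test on column q — row 1: 25/1 = 25; row 2: 5/2 = 5/2; row 3: 8/2 = 4; row 4: 22/1 = 22. Minimum is 5/2 at row 2 (s2 leaves); pivot element 2.
Divide row 2 by 2; eliminate column q from the other rows.
Row 1 update in column RHS: 25 − 1·(5/2) = 45/2.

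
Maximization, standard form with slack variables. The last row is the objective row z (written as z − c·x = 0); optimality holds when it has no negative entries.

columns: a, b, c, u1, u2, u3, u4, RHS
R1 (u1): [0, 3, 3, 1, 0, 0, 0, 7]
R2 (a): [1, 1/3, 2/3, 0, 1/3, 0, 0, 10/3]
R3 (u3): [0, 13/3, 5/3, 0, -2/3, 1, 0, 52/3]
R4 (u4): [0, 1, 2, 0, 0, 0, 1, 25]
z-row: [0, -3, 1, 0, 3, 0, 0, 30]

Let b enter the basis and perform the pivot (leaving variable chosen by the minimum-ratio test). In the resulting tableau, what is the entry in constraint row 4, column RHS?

Ratio test on column b — row 1: 7/3 = 7/3; row 2: (10/3)/(1/3) = 10; row 3: (52/3)/(13/3) = 4; row 4: 25/1 = 25. Minimum is 7/3 at row 1 (u1 leaves); pivot element 3.
Divide row 1 by 3; eliminate column b from the other rows.
Row 4 update in column RHS: 25 − 1·(7/3) = 68/3.

68/3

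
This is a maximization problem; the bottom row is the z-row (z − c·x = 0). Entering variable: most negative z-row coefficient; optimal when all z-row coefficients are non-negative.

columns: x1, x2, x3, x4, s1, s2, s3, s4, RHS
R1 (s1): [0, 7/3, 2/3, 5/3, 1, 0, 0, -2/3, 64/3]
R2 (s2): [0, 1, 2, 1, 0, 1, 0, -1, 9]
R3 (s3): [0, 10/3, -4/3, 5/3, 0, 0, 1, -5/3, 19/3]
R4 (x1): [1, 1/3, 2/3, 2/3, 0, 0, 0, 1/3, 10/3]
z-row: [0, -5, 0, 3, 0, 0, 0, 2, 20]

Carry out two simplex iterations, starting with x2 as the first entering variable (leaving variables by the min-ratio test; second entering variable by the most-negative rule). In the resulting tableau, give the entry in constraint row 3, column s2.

Ratio test on column x2 — row 1: (64/3)/(7/3) = 64/7; row 2: 9/1 = 9; row 3: (19/3)/(10/3) = 19/10; row 4: (10/3)/(1/3) = 10. Minimum is 19/10 at row 3 (s3 leaves); pivot element 10/3.
Divide row 3 by 10/3; eliminate column x2 from the other rows.
Second iteration: most negative z-row entry is -2 in column x3, so x3 enters.
Ratio test on column x3 — row 1: (169/10)/(8/5) = 169/16; row 2: (71/10)/(12/5) = 71/24; row 3: entry -2/5 ≤ 0; row 4: (27/10)/(4/5) = 27/8. Minimum is 71/24 at row 2 (s2 leaves); pivot element 12/5.
Divide row 2 by 12/5; eliminate column x3 from the other rows.
After both pivots, the entry at constraint row 3, column s2 is 1/6.

1/6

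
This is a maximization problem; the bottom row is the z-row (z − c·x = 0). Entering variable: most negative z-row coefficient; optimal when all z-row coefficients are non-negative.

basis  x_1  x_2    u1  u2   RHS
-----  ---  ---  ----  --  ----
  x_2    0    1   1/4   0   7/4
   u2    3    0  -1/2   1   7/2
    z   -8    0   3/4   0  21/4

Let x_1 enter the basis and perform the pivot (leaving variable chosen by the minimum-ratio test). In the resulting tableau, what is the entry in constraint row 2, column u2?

1/3

Ratio test on column x_1 — row 1: entry 0 ≤ 0; row 2: (7/2)/3 = 7/6. Minimum is 7/6 at row 2 (u2 leaves); pivot element 3.
Divide row 2 by 3; eliminate column x_1 from the other rows.
In the new row 2, the u2 entry is the old entry divided by the pivot: 1/3 = 1/3.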